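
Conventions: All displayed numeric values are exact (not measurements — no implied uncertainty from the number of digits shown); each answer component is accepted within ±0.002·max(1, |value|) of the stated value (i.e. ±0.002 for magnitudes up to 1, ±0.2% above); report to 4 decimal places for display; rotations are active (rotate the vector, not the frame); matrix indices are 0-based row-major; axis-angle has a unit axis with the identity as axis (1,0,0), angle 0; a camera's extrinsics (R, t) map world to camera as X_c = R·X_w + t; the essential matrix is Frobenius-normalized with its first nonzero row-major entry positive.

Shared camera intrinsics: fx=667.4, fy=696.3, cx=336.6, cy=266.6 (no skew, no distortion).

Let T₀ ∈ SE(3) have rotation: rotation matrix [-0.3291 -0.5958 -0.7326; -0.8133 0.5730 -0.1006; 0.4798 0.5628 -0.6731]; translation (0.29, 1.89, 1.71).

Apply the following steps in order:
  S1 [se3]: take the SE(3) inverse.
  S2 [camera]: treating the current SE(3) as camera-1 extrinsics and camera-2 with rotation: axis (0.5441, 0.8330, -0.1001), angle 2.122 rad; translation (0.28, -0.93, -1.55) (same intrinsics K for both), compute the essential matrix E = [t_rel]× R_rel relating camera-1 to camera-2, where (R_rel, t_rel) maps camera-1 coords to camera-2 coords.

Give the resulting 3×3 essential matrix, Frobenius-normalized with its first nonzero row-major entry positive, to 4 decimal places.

after S1 (invert_se3): R=[-0.3291 -0.8133 0.4798; -0.5958 0.5730 0.5628; -0.7326 -0.1006 -0.6731], t=(0.8122, -1.8726, 1.5537)
after S2 (essential): [0.3310 0.2136 0.1749; -0.2676 0.5516 0.3181; 0.5602 0.0897 0.1235]

matrix = [0.3310 0.2136 0.1749; -0.2676 0.5516 0.3181; 0.5602 0.0897 0.1235]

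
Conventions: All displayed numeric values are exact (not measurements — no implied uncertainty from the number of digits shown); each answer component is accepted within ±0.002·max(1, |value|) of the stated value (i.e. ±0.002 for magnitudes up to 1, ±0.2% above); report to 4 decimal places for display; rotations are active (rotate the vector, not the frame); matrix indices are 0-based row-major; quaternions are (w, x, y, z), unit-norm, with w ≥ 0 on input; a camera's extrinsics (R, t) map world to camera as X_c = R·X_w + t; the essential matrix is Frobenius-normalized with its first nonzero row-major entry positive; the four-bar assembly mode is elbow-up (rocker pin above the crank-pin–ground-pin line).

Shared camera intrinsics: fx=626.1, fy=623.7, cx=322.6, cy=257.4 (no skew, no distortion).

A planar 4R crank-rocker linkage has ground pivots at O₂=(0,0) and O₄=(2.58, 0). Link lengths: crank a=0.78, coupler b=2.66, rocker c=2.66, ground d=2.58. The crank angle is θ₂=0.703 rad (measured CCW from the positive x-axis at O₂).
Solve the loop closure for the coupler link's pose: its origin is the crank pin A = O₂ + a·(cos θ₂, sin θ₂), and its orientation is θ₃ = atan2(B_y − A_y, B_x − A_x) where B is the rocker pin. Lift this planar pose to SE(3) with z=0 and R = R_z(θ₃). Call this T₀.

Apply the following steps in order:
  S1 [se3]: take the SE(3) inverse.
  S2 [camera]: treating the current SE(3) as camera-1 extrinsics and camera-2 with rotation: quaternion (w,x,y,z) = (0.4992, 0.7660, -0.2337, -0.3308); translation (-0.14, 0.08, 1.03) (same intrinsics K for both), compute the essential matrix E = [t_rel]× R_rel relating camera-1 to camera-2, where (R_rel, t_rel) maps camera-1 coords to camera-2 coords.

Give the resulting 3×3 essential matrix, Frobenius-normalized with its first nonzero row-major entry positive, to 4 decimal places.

matrix = [0.3244 -0.4019 0.4679; 0.1786 -0.4512 -0.4457; 0.0109 -0.1046 -0.2631]

source (fourbar_fk): coupler pose = R=[0.6004 -0.7997 0.0000; 0.7997 0.6004 0.0000; 0.0000 0.0000 1.0000], t=(0.5951, 0.5043, 0.0000)
after S1 (invert_se3): R=[0.6004 0.7997 0.0000; -0.7997 0.6004 -0.0000; 0.0000 0.0000 1.0000], t=(-0.7605, 0.1731, 0.0000)
after S2 (essential): [0.3244 -0.4019 0.4679; 0.1786 -0.4512 -0.4457; 0.0109 -0.1046 -0.2631]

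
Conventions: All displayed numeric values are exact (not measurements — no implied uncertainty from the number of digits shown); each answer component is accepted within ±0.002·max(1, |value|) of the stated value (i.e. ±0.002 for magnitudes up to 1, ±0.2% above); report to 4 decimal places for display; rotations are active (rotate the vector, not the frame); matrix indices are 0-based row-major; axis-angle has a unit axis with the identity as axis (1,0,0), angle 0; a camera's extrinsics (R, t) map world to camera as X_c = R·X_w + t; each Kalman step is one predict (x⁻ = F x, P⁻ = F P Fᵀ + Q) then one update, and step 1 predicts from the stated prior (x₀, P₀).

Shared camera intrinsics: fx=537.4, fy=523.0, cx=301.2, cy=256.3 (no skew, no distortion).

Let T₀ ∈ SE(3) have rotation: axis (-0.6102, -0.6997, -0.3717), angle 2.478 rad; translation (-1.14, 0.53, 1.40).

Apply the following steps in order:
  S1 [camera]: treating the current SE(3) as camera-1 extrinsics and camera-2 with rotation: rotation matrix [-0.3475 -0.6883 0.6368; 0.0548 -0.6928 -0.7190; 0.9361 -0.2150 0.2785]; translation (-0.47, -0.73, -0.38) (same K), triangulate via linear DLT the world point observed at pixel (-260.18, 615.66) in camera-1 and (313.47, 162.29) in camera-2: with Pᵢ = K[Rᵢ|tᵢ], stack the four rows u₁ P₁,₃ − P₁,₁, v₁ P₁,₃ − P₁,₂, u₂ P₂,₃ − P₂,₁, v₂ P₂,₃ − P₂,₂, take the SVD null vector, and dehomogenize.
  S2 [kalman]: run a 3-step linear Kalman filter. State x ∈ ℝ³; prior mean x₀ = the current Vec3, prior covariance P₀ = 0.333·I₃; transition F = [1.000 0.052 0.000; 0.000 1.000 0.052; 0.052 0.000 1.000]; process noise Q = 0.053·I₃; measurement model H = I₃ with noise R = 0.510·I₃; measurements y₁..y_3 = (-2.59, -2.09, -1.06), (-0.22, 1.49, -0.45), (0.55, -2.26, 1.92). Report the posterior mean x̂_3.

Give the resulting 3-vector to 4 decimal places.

after S1 (triangulate): (1.4195, -1.0482, 0.4261)
after S2 (kf_track): (-0.0652, -1.0068, 0.3881)

result = (-0.0652, -1.0068, 0.3881)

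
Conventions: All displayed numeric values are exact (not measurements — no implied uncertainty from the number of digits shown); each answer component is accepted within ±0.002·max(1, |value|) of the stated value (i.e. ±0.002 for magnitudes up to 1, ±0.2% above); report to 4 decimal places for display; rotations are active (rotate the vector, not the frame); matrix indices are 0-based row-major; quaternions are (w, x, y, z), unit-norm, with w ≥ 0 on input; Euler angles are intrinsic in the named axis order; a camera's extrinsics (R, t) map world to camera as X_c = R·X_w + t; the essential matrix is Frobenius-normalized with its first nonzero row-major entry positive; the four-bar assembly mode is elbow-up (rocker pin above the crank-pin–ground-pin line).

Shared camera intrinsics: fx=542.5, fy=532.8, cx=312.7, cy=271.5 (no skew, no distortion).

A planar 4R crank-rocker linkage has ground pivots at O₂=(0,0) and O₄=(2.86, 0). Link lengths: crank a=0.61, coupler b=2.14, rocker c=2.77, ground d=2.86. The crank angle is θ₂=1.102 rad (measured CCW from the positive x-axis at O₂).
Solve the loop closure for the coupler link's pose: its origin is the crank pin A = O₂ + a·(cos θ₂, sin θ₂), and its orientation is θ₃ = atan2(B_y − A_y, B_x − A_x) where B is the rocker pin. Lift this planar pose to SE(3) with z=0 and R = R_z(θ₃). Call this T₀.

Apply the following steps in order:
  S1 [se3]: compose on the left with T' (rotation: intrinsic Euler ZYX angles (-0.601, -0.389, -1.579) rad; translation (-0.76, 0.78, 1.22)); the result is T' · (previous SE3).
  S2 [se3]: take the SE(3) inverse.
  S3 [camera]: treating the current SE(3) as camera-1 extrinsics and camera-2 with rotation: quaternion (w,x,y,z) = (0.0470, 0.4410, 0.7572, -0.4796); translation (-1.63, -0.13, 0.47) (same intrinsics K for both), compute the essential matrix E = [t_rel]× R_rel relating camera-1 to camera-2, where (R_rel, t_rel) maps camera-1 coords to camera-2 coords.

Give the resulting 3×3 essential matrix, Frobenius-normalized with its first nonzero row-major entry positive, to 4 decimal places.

source (fourbar_fk): coupler pose = R=[0.5296 -0.8483 0.0000; 0.8483 0.5296 0.0000; 0.0000 0.0000 1.0000], t=(0.2756, 0.5442, 0.0000)
after S1 (compose_se3): R=[0.6655 -0.4842 0.5680; -0.4647 0.3267 0.8230; -0.5840 -0.8117 -0.0076], t=(-0.3820, 0.5154, 0.8210)
after S2 (invert_se3): R=[0.6655 -0.4647 -0.5840; -0.4842 0.3267 -0.8117; 0.5680 0.8230 -0.0076], t=(0.9732, 0.3131, -0.2010)
after S3 (essential): [0.0753 0.1597 -0.3671; -0.2057 -0.2126 0.5000; 0.6716 -0.1129 0.1810]

matrix = [0.0753 0.1597 -0.3671; -0.2057 -0.2126 0.5000; 0.6716 -0.1129 0.1810]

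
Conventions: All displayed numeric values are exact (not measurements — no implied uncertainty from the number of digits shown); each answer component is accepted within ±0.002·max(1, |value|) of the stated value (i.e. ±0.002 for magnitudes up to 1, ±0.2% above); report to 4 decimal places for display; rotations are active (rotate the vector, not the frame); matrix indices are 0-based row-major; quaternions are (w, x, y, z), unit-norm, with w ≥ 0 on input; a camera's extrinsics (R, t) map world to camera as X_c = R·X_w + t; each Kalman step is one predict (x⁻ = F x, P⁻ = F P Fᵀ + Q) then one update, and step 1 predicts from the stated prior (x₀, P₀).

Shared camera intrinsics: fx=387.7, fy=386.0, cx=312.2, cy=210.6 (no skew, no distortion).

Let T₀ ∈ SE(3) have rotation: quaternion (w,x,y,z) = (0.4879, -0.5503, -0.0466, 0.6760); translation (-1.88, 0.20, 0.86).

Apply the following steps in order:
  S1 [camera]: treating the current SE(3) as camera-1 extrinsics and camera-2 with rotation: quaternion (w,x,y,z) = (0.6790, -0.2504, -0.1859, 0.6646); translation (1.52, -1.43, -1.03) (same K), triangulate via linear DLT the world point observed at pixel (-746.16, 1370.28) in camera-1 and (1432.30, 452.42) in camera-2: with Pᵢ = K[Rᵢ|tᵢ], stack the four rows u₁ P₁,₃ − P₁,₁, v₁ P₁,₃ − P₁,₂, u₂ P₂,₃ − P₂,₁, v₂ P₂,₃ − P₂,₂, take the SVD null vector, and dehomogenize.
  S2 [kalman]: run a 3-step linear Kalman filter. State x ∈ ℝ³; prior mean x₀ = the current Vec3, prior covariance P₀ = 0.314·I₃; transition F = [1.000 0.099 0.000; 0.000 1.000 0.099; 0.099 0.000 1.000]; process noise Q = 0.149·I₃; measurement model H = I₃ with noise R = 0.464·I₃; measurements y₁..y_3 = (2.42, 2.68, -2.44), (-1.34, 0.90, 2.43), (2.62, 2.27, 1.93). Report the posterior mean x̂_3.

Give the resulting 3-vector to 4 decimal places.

after S1 (triangulate): (1.6301, -0.9432, 1.4130)
after S2 (kf_track): (1.5615, 1.5862, 1.4716)

result = (1.5615, 1.5862, 1.4716)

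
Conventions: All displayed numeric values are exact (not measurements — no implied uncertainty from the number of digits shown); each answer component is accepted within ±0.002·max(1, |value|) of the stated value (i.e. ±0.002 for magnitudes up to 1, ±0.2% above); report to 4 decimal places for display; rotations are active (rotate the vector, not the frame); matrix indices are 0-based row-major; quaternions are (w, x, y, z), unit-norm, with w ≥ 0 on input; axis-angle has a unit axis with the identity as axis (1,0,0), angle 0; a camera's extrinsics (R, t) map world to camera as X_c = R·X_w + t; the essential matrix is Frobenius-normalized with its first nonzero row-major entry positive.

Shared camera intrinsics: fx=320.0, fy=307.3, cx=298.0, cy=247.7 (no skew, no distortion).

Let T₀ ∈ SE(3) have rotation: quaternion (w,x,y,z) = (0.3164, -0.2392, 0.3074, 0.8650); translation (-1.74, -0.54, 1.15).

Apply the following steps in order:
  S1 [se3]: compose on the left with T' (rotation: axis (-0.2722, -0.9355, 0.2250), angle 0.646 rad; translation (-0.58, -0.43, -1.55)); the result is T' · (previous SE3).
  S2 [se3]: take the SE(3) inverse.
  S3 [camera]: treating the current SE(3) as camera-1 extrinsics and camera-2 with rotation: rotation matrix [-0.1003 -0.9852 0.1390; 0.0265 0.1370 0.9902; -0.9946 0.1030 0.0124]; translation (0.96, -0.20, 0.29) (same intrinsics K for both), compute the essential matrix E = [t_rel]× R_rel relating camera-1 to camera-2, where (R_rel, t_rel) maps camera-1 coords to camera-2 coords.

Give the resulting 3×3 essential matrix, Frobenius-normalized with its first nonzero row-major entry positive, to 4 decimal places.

matrix = [0.3706 -0.1906 -0.4243; -0.2389 0.1160 -0.5631; -0.4516 0.2276 -0.0540]

after S1 (compose_se3): R=[-0.2411 -0.7324 -0.6368; 0.1884 -0.6789 0.7096; -0.9520 0.0512 0.3016], t=(-2.6118, -1.1417, -1.4670)
after S2 (invert_se3): R=[-0.2411 0.1884 -0.9520; -0.7324 -0.6789 0.0512; -0.6368 0.7096 0.3016], t=(-1.8113, -2.6130, -0.4104)
after S3 (essential): [0.3706 -0.1906 -0.4243; -0.2389 0.1160 -0.5631; -0.4516 0.2276 -0.0540]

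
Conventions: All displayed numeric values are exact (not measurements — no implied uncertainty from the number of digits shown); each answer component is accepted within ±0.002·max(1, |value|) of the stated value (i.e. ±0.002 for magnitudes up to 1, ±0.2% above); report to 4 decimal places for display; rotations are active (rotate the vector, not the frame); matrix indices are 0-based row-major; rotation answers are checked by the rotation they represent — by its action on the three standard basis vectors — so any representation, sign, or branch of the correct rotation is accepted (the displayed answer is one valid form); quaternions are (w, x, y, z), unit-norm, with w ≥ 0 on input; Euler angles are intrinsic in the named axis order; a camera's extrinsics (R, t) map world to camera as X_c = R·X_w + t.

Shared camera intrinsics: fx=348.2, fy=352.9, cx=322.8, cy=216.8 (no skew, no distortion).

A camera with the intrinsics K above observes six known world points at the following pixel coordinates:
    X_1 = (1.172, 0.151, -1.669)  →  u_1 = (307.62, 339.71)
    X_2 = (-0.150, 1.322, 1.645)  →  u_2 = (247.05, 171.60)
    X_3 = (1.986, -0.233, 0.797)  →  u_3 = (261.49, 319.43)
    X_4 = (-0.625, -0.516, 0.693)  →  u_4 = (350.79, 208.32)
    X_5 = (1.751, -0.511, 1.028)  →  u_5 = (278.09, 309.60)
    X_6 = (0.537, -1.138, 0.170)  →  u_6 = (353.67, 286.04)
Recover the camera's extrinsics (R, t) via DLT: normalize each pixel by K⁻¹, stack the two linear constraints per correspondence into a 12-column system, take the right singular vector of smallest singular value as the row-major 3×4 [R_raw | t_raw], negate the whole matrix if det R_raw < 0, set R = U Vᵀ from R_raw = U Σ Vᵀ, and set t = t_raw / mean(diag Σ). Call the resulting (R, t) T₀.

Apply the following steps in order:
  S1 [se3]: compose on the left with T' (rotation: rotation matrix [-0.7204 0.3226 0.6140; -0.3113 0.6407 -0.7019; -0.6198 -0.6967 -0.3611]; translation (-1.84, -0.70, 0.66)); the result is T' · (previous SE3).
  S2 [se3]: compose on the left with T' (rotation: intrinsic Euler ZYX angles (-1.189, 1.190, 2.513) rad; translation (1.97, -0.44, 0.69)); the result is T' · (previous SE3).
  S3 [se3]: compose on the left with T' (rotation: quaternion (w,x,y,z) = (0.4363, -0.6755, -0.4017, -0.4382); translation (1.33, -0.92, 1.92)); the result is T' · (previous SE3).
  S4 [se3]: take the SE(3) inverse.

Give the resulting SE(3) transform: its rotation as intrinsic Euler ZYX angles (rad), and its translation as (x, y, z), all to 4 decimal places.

rotation (euler_zyx) = (-3.0341, -0.1821, -0.9384), translation = (2.8182, 5.2388, -6.6334)

source (pnp_recover): camera pose = R=[-0.5396 -0.7740 -0.3312; 0.8410 -0.5140 -0.1691; -0.0394 -0.3698 0.9283], t=(0.0201, 0.2197, 5.6973)
after S1 (compose_se3): R=[0.6359 0.1647 0.7540; 0.7344 0.1712 -0.6568; -0.2372 0.9714 -0.0121], t=(1.7145, -4.5643, -1.5629)
after S2 (compose_se3): R=[-0.1180 -0.8727 0.4738; -0.9260 0.2690 0.2648; -0.3585 -0.4075 -0.8399], t=(5.9952, 1.9097, -1.4293)
after S3 (compose_se3): R=[-0.9778 -0.1055 0.1811; -0.0818 -0.6033 -0.7933; 0.1930 -0.7905 0.5813], t=(4.5096, -1.8709, 7.4534)
after S4 (invert_se3): R=[-0.9778 -0.0818 0.1930; -0.1055 -0.6033 -0.7905; 0.1811 -0.7933 0.5813], t=(2.8182, 5.2388, -6.6334)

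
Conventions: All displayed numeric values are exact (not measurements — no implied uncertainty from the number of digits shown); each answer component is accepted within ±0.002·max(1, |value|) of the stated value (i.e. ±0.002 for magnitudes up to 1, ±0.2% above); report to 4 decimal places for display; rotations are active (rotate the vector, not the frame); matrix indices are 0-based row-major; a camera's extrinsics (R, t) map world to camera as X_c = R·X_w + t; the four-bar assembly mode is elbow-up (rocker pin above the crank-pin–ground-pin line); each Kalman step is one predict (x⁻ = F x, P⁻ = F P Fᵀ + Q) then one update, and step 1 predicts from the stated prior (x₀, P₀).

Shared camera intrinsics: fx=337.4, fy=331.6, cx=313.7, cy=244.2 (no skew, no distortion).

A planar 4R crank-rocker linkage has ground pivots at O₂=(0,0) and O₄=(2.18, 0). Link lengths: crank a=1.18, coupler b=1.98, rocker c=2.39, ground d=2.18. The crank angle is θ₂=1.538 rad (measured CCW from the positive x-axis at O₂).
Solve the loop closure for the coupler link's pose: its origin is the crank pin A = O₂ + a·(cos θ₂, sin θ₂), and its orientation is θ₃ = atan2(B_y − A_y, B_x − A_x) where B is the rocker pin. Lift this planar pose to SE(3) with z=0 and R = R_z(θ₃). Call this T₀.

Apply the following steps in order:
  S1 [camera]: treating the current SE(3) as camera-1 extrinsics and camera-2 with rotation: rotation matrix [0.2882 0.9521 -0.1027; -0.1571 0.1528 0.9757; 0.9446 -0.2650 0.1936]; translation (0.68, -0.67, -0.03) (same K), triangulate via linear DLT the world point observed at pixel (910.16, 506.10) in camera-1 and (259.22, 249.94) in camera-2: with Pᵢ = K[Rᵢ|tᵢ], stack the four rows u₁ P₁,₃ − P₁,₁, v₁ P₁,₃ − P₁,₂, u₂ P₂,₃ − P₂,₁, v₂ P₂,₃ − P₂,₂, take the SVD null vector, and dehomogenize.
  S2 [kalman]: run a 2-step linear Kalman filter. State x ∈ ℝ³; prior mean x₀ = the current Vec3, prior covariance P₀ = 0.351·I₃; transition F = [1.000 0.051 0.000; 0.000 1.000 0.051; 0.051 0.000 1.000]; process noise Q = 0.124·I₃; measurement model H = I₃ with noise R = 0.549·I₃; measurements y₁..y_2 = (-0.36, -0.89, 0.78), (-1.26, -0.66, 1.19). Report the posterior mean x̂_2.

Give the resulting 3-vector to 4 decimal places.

source (fourbar_fk): coupler pose = R=[0.8137 -0.5813 0.0000; 0.5813 0.8137 0.0000; 0.0000 0.0000 1.0000], t=(0.0387, 1.1794, 0.0000)
after S1 (triangulate): (1.5387, -1.3949, 1.1888)
after S2 (kf_track): (-0.1768, -0.9378, 1.0973)

result = (-0.1768, -0.9378, 1.0973)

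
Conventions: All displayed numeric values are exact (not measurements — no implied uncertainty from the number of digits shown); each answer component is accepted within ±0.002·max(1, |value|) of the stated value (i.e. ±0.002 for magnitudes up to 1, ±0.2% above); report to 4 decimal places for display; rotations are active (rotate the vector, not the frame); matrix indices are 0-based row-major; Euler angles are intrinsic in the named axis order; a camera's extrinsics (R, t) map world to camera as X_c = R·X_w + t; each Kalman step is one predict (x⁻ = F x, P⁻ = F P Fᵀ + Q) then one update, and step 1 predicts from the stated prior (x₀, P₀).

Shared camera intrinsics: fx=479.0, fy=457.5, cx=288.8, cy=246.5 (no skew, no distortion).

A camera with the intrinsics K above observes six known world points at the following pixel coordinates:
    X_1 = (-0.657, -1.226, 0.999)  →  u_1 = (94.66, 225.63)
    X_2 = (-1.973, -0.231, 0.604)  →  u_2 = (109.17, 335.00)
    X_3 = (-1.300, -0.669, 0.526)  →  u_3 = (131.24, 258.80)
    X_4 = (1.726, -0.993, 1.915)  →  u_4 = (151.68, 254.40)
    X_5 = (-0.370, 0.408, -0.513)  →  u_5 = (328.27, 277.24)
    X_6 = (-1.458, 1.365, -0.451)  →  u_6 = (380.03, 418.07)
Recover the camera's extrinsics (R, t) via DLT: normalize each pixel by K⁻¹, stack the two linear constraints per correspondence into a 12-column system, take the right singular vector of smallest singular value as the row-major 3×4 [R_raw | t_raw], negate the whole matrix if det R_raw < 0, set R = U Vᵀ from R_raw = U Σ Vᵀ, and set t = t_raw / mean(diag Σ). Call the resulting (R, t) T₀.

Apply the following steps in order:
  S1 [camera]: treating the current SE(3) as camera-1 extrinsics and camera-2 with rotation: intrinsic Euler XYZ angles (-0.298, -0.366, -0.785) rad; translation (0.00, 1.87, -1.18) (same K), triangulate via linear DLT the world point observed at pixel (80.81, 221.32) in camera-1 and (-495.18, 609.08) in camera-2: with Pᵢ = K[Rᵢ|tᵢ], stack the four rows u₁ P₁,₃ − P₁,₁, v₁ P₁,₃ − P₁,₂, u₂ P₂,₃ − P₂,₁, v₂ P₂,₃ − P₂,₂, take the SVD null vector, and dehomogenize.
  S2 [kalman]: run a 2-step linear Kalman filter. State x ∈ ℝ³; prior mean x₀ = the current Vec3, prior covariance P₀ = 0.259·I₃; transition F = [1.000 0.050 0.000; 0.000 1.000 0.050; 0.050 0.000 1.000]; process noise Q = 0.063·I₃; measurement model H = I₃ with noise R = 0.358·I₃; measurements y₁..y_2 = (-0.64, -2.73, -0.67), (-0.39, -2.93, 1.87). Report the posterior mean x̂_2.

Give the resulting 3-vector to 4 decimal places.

result = (-0.2143, -2.4526, 1.1502)

source (pnp_recover): camera pose = R=[0.1777 0.5556 -0.8123; -0.1510 0.8310 0.5354; 0.9724 0.0275 0.2315], t=(-0.2101, 0.1799, 4.9284)
after S1 (triangulate): (0.7361, -1.7374, 1.9466)
after S2 (kf_track): (-0.2143, -2.4526, 1.1502)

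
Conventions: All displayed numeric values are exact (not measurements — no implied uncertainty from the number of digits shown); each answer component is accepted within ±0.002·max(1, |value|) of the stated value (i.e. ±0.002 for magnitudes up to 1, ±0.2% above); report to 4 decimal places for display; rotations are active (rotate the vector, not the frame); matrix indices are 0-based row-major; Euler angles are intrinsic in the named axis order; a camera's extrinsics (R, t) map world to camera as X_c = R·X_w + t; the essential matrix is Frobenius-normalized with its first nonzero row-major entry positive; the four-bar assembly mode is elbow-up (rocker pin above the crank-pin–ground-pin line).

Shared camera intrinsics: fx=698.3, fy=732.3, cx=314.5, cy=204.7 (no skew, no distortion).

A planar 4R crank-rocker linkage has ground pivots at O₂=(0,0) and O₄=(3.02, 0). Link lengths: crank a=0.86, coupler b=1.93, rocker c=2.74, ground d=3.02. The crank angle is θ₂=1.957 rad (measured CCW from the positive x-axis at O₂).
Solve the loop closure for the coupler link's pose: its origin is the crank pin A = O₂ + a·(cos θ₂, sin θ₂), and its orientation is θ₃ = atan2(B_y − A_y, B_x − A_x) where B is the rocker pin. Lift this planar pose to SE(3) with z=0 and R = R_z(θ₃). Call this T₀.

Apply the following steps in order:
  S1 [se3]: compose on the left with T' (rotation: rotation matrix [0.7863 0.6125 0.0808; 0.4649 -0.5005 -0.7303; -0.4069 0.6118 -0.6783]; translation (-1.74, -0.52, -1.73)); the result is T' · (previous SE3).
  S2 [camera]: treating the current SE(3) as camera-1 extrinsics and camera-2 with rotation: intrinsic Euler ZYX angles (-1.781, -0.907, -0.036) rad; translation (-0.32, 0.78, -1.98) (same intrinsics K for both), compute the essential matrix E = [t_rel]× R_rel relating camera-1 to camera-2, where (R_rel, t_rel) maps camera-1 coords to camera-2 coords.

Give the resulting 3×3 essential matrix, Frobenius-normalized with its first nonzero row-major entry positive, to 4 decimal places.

matrix = [0.6231 0.0468 0.2171; -0.2781 -0.3156 0.3831; -0.0760 0.2364 -0.4208]

source (fourbar_fk): coupler pose = R=[0.7734 -0.6339 0.0000; 0.6339 0.7734 0.0000; 0.0000 0.0000 1.0000], t=(-0.3239, 0.7967, 0.0000)
after S1 (compose_se3): R=[0.9964 -0.0247 0.0808; 0.0423 -0.6818 -0.7303; 0.0731 0.7311 -0.6783], t=(-1.5068, -1.0693, -1.1108)
after S2 (essential): [0.6231 0.0468 0.2171; -0.2781 -0.3156 0.3831; -0.0760 0.2364 -0.4208]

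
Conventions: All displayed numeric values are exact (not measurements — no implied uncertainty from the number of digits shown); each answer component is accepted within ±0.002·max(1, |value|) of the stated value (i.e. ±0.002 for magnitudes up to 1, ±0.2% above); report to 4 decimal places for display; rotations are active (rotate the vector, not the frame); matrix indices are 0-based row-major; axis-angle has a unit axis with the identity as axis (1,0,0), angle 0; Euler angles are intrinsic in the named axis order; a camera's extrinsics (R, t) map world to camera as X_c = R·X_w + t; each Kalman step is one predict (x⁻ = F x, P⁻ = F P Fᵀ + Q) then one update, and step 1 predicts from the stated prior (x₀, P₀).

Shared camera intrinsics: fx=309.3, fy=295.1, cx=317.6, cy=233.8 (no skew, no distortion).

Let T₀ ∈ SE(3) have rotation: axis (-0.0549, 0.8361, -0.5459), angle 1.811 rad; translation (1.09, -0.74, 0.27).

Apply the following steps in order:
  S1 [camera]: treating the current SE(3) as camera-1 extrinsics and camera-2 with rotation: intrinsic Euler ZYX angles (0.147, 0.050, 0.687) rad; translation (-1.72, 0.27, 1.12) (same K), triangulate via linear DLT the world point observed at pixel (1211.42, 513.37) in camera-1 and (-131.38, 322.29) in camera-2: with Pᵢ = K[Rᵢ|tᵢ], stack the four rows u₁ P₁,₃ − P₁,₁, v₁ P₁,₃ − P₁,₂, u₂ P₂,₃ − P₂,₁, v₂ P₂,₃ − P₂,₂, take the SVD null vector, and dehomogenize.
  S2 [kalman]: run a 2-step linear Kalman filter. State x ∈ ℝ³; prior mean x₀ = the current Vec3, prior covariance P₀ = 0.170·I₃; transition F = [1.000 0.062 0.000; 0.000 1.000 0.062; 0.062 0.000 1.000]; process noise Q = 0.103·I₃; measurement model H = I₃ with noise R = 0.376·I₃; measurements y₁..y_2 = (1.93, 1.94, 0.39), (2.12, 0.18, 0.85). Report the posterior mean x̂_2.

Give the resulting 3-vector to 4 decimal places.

result = (0.8471, 1.0649, 0.5955)

after S1 (triangulate): (-1.6954, 1.2702, 0.4651)
after S2 (kf_track): (0.8471, 1.0649, 0.5955)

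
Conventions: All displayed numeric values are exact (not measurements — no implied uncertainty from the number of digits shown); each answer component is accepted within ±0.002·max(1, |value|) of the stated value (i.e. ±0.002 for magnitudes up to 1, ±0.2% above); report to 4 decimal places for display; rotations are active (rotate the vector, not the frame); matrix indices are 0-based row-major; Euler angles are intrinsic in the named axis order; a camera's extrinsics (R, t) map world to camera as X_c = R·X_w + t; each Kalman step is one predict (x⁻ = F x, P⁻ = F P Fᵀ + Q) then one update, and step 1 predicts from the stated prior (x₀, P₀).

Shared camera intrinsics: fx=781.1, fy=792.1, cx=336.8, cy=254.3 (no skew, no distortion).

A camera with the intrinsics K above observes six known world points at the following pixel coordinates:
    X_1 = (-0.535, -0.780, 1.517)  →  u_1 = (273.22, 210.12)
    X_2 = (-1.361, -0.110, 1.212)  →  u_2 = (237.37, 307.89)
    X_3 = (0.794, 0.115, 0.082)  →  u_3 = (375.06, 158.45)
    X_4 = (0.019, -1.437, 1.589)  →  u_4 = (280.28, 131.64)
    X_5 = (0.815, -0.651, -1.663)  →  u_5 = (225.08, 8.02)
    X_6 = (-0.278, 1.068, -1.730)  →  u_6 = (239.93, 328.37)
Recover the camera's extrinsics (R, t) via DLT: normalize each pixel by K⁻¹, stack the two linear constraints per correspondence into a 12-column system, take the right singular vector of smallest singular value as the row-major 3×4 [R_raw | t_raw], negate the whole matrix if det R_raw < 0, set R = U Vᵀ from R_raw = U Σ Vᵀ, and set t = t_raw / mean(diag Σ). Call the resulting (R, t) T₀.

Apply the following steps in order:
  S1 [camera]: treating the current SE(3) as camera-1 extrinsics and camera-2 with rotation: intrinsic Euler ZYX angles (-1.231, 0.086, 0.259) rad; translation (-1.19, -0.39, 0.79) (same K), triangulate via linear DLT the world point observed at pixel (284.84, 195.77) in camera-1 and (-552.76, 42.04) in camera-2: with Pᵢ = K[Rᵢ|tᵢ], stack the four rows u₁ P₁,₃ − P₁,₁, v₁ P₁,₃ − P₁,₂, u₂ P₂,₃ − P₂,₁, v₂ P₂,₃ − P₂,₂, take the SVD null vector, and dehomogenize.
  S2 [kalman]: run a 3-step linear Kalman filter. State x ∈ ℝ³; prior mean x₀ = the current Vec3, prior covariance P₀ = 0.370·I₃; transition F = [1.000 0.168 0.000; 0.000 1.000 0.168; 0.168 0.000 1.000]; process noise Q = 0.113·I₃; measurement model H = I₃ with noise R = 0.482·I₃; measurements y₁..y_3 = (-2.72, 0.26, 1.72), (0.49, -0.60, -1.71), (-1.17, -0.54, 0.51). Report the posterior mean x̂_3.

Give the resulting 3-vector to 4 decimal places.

source (pnp_recover): camera pose = R=[0.7437 0.5680 0.3525; -0.6352 0.7648 0.1077; -0.2084 -0.3041 0.9296], t=(-0.3700, -0.3700, 6.5499)
after S1 (triangulate): (-0.3523, -0.8341, 1.5646)
after S2 (kf_track): (-0.9938, -0.3541, 0.1402)

result = (-0.9938, -0.3541, 0.1402)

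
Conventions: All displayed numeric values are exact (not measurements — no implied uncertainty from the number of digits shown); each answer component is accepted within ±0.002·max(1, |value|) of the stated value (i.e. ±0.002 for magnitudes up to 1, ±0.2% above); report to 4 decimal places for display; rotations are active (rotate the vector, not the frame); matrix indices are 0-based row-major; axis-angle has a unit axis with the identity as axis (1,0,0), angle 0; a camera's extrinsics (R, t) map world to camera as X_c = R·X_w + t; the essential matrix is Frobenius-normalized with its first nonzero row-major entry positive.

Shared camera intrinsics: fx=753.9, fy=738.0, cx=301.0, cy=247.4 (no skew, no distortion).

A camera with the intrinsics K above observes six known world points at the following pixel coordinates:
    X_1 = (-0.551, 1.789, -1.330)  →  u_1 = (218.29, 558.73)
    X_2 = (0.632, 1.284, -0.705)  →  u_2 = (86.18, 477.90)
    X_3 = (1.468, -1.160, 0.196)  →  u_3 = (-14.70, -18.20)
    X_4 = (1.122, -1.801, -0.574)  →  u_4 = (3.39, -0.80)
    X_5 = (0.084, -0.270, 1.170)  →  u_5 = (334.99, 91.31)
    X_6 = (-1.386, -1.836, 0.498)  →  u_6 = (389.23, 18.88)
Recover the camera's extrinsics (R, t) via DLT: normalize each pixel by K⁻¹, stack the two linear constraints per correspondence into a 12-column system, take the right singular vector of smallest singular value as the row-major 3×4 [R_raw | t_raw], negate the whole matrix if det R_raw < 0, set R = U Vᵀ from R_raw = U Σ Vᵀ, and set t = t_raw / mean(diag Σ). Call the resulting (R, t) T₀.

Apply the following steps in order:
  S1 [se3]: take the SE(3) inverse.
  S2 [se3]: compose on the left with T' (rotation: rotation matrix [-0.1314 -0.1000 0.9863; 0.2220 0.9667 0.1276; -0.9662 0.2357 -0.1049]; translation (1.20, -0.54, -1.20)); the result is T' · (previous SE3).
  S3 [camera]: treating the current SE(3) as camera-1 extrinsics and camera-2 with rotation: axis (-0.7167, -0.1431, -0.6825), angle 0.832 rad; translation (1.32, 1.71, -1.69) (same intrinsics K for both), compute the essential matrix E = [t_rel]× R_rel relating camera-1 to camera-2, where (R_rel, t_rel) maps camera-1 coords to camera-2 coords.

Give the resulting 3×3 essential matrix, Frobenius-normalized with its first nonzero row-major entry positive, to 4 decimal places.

matrix = [0.1813 -0.5985 0.2480; 0.0800 0.2907 0.0865; -0.3996 -0.2387 -0.4821]

source (pnp_recover): camera pose = R=[-0.7778 0.1492 0.6106; -0.1301 0.9122 -0.3886; -0.6149 -0.3817 -0.6900], t=(-0.4400, -0.0800, 4.4999)
after S1 (invert_se3): R=[-0.7778 -0.1301 -0.6149; 0.1492 0.9122 -0.3817; 0.6106 -0.3886 -0.6900], t=(2.4145, 1.8562, 3.3427)
after S2 (compose_se3): R=[0.6895 -0.4574 -0.5616; 0.0495 0.8033 -0.5935; 0.7226 0.3815 0.5765], t=(3.9938, 2.2168, -3.4458)
after S3 (essential): [0.1813 -0.5985 0.2480; 0.0800 0.2907 0.0865; -0.3996 -0.2387 -0.4821]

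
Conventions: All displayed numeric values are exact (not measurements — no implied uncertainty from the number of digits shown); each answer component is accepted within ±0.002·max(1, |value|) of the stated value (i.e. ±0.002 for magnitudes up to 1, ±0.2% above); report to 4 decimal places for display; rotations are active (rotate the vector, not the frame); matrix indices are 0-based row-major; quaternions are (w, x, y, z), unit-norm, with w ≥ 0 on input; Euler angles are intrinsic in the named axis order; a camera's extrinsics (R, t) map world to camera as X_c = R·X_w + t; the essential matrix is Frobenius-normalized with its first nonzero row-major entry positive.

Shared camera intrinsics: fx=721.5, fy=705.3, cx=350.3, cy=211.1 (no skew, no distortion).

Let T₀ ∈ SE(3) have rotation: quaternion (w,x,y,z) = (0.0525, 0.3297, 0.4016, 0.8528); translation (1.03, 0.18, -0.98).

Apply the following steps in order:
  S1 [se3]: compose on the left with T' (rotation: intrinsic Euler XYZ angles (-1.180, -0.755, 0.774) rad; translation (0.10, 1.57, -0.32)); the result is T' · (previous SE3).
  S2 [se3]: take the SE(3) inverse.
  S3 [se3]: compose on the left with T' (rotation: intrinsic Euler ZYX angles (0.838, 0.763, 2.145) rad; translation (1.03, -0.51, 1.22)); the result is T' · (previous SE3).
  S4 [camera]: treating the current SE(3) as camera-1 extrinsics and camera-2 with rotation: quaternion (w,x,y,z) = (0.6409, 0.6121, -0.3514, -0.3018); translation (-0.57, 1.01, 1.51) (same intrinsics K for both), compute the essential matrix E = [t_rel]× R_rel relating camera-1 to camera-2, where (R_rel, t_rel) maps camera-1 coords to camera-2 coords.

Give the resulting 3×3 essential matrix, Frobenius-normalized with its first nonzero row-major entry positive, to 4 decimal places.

after S1 (compose_se3): R=[-0.9416 -0.0598 -0.3315; -0.2692 0.7252 0.6338; 0.2025 0.6860 -0.6989], t=(1.2164, 1.6204, -1.2171)
after S2 (invert_se3): R=[-0.9416 -0.2692 0.2025; -0.0598 0.7252 0.6860; -0.3315 0.6338 -0.6989], t=(1.8279, -0.2675, -1.4744)
after S3 (compose_se3): R=[-0.6262 0.6805 0.3804; -0.2312 -0.6281 0.7430; 0.7446 0.3773 0.5507], t=(1.1521, 1.6933, 0.3732)
after S4 (essential): [0.0837 -0.1163 0.5736; -0.5612 -0.0751 -0.1895; 0.3968 0.1621 -0.3320]

matrix = [0.0837 -0.1163 0.5736; -0.5612 -0.0751 -0.1895; 0.3968 0.1621 -0.3320]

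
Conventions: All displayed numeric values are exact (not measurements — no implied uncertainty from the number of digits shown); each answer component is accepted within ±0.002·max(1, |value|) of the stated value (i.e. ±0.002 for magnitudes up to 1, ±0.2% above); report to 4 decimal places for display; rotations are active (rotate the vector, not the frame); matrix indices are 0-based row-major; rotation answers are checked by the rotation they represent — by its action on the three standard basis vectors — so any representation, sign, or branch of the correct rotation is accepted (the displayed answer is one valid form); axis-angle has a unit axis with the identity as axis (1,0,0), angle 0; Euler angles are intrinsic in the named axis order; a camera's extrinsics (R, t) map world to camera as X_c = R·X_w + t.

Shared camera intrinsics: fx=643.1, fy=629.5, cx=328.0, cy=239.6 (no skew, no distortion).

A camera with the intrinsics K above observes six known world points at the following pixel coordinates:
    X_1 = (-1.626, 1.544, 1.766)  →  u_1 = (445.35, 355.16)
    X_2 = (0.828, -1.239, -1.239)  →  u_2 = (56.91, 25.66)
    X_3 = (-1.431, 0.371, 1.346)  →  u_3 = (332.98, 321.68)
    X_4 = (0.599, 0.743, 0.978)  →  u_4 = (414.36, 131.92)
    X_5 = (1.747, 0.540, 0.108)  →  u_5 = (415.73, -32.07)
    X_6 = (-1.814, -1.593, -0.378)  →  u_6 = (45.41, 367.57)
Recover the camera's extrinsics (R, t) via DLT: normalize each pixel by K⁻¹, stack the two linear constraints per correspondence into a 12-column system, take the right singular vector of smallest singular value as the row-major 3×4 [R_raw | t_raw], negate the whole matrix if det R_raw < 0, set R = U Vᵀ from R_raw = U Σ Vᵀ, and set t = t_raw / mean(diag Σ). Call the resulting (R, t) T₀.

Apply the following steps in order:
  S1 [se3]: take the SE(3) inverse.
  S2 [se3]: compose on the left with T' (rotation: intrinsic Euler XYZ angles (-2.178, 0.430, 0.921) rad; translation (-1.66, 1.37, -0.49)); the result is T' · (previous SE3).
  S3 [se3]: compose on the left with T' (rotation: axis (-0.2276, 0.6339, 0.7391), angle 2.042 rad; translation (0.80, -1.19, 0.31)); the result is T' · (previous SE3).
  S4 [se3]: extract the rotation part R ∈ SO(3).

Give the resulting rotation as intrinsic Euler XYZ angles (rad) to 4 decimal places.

source (pnp_recover): camera pose = R=[0.2024 0.9596 0.1953; -0.9548 0.2377 -0.1783; -0.2175 -0.1504 0.9644], t=(-0.2800, -0.3800, 4.8506)
after S1 (invert_se3): R=[0.2024 -0.9548 -0.2175; 0.9596 0.2377 -0.1504; 0.1953 -0.1783 0.9644], t=(0.7491, 1.0886, -4.6909)
after S2 (compose_se3): R=[-0.5017 -0.7715 0.3912; -0.0578 0.4812 0.8747; -0.8631 0.4163 -0.2860], t=(-3.9914, -2.7062, 0.8138)
after S3 (compose_se3): R=[-0.0363 0.0075 -0.9993; -0.9957 0.0845 0.0368; 0.0847 0.9964 0.0044], t=(4.9217, -2.6150, 2.5233)
after S4 (rot_of_se3): [-0.0363 0.0075 -0.9993; -0.9957 0.0845 0.0368; 0.0847 0.9964 0.0044]

rotation (euler_xyz) = (-1.4515, -1.5337, -2.9376)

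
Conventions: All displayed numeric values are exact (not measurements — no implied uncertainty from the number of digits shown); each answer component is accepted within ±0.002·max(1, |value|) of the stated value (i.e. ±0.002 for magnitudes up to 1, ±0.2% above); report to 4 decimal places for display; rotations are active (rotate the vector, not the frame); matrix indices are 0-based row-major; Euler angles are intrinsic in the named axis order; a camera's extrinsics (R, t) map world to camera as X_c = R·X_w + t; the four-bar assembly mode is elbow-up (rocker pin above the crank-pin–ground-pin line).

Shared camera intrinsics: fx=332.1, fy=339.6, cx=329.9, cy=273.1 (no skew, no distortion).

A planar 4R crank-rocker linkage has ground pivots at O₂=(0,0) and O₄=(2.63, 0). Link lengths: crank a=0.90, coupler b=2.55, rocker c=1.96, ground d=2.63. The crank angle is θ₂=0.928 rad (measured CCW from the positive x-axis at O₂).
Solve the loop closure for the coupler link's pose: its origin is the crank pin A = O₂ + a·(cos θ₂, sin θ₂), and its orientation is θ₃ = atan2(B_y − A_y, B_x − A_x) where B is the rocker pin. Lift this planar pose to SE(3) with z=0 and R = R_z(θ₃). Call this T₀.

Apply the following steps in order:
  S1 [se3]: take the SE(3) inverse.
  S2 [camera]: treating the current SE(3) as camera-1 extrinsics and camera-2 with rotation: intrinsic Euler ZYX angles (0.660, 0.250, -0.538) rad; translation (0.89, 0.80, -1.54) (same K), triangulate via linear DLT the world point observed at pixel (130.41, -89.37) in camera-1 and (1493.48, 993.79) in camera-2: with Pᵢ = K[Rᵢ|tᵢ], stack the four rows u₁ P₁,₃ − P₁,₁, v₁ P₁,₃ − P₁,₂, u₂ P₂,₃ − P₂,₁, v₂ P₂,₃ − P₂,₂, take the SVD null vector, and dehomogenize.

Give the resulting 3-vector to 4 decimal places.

source (fourbar_fk): coupler pose = R=[0.8750 -0.4841 0.0000; 0.4841 0.8750 0.0000; 0.0000 0.0000 1.0000], t=(0.5395, 0.7204, 0.0000)
after S1 (invert_se3): R=[0.8750 0.4841 0.0000; -0.4841 0.8750 0.0000; 0.0000 0.0000 1.0000], t=(-0.8208, -0.3691, 0.0000)
after S2 (triangulate): (0.5236, -1.4780, 1.7950)

result = (0.5236, -1.4780, 1.7950)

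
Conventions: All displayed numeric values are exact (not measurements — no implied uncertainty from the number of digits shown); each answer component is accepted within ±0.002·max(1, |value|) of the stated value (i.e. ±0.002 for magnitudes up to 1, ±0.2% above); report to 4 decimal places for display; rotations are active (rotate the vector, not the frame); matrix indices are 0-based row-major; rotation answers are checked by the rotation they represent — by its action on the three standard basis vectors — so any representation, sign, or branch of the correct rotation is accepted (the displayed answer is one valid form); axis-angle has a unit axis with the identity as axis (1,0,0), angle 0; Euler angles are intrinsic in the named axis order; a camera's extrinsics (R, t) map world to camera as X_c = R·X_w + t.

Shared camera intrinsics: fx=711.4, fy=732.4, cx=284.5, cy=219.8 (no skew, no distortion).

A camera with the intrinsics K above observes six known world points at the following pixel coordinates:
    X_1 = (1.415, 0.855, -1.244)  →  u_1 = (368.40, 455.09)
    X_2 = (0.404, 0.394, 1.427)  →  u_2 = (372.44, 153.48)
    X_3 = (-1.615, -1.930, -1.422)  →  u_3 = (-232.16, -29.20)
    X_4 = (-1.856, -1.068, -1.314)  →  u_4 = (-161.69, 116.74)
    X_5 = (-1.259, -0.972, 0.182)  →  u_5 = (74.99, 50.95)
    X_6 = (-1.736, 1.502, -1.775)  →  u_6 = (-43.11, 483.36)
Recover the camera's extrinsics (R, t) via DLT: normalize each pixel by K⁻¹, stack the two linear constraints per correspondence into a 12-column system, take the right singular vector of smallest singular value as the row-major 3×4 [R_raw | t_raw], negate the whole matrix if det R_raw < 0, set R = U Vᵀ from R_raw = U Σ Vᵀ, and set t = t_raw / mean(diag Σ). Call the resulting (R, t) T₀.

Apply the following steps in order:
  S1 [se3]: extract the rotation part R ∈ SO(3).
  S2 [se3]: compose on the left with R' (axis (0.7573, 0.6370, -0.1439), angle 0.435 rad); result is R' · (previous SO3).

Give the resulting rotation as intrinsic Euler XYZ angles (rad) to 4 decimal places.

rotation (euler_xyz) = (1.0538, 0.6410, -0.5324)

source (pnp_recover): camera pose = R=[0.8539 0.2130 0.4748; 0.0428 0.8805 -0.4720; -0.5186 0.4234 0.7428], t=(-0.3700, -0.2300, 4.9398)
after S1 (rot_of_se3): [0.8539 0.2130 0.4748; 0.0428 0.8805 -0.4720; -0.5186 0.4234 0.7428]
after S2 (compose_so3): [0.6906 0.4069 0.5980; 0.1970 0.6897 -0.6968; -0.6959 0.5989 0.3962]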